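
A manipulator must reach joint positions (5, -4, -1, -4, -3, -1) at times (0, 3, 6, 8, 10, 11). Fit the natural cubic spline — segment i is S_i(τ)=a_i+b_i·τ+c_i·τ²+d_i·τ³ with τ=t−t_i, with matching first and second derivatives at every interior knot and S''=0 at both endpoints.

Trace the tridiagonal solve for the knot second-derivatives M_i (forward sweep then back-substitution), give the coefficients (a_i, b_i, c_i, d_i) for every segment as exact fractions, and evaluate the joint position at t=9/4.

Δ: Δ0=-3, Δ1=1, Δ2=-3/2, Δ3=1/2, Δ4=2
row 1: diag=12, rhs=24; c'=1/4, d'=2
row 2: denom=10−3·1/4=37/4; d'=(-15−3·2)/(37/4)=-84/37
row 3: denom=8−2·8/37=280/37; d'=(12−2·-84/37)/(280/37)=153/70
row 4: denom=6−2·37/140=383/70; d'=(9−2·153/70)/(383/70)=324/383
back: M4=324/383
back: M3=153/70−37/140·324/383=1503/766
back: M2=-84/37−8/37·1503/766=-1032/383
back: M1=2−1/4·-1032/383=1024/383
M: M0=0, M1=1024/383, M2=-1032/383, M3=1503/766, M4=324/383, M5=0
seg 0: a=5, c=M0/2=0, d=(M1−M0)/(6·3)=512/3447, b=Δ0−h0·(2M0+M1)/6=-1661/383
seg 1: a=-4, c=M1/2=512/383, d=(M2−M1)/(6·3)=-1028/3447, b=Δ1−h1·(2M1+M2)/6=-125/383
seg 2: a=-1, c=M2/2=-516/383, d=(M3−M2)/(6·2)=1189/3064, b=Δ2−h2·(2M2+M3)/6=-137/383
seg 3: a=-4, c=M3/2=1503/1532, d=(M4−M3)/(6·2)=-285/3064, b=Δ3−h3·(2M3+M4)/6=-835/766
seg 4: a=-3, c=M4/2=162/383, d=(M5−M4)/(6·1)=-54/383, b=Δ4−h4·(2M4+M5)/6=658/383
t_q=9/4 → seg 0, τ=9/4; S=5+-1661/383·τ+0·τ²+512/3447·τ³=-4697/1532

  seg 0: a=5 b=-1661/383 c=0 d=512/3447
  seg 1: a=-4 b=-125/383 c=512/383 d=-1028/3447
  seg 2: a=-1 b=-137/383 c=-516/383 d=1189/3064
  seg 3: a=-4 b=-835/766 c=1503/1532 d=-285/3064
  seg 4: a=-3 b=658/383 c=162/383 d=-54/383
S(9/4) = -4697/1532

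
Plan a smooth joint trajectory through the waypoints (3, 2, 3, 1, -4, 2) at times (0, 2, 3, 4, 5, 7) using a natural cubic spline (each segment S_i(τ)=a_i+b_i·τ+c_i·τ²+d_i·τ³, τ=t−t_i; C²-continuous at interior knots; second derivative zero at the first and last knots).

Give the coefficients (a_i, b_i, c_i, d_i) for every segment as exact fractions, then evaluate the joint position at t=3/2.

  seg 0: a=3 b=-1181/986 c=0 d=86/493
  seg 1: a=2 b=883/986 c=516/493 d=-929/986
  seg 2: a=3 b=80/493 c=-1755/986 d=-13/34
  seg 3: a=1 b=-4481/986 c=-1443/493 d=2437/986
  seg 4: a=-4 b=-1471/493 c=4425/986 d=-1475/1972
S(3/2) = 1767/986

Δ: Δ0=-1/2, Δ1=1, Δ2=-2, Δ3=-5, Δ4=3
row 1: diag=6, rhs=9; c'=1/6, d'=3/2
row 2: denom=4−1·1/6=23/6; d'=(-18−1·3/2)/(23/6)=-117/23
row 3: denom=4−1·6/23=86/23; d'=(-18−1·-117/23)/(86/23)=-297/86
row 4: denom=6−1·23/86=493/86; d'=(48−1·-297/86)/(493/86)=4425/493
back: M4=4425/493
back: M3=-297/86−23/86·4425/493=-2886/493
back: M2=-117/23−6/23·-2886/493=-1755/493
back: M1=3/2−1/6·-1755/493=1032/493
M: M0=0, M1=1032/493, M2=-1755/493, M3=-2886/493, M4=4425/493, M5=0
seg 0: a=3, c=M0/2=0, d=(M1−M0)/(6·2)=86/493, b=Δ0−h0·(2M0+M1)/6=-1181/986
seg 1: a=2, c=M1/2=516/493, d=(M2−M1)/(6·1)=-929/986, b=Δ1−h1·(2M1+M2)/6=883/986
seg 2: a=3, c=M2/2=-1755/986, d=(M3−M2)/(6·1)=-13/34, b=Δ2−h2·(2M2+M3)/6=80/493
seg 3: a=1, c=M3/2=-1443/493, d=(M4−M3)/(6·1)=2437/986, b=Δ3−h3·(2M3+M4)/6=-4481/986
seg 4: a=-4, c=M4/2=4425/986, d=(M5−M4)/(6·2)=-1475/1972, b=Δ4−h4·(2M4+M5)/6=-1471/493
t_q=3/2 → seg 0, τ=3/2; S=3+-1181/986·τ+0·τ²+86/493·τ³=1767/986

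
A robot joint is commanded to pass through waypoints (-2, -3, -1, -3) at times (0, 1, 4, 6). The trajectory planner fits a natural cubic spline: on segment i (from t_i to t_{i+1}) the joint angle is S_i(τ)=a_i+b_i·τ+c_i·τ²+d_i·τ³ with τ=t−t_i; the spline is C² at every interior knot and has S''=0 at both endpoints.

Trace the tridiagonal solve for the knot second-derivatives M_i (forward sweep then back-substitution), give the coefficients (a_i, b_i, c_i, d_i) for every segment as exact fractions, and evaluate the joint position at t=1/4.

Δ: Δ0=-1, Δ1=2/3, Δ2=-1
row 1: diag=8, rhs=10; c'=3/8, d'=5/4
row 2: denom=10−3·3/8=71/8; d'=(-10−3·5/4)/(71/8)=-110/71
back: M2=-110/71
back: M1=5/4−3/8·-110/71=130/71
M: M0=0, M1=130/71, M2=-110/71, M3=0
seg 0: a=-2, c=M0/2=0, d=(M1−M0)/(6·1)=65/213, b=Δ0−h0·(2M0+M1)/6=-278/213
seg 1: a=-3, c=M1/2=65/71, d=(M2−M1)/(6·3)=-40/213, b=Δ1−h1·(2M1+M2)/6=-83/213
seg 2: a=-1, c=M2/2=-55/71, d=(M3−M2)/(6·2)=55/426, b=Δ2−h2·(2M2+M3)/6=7/213
t_q=1/4 → seg 0, τ=1/4; S=-2+-278/213·τ+0·τ²+65/213·τ³=-10549/4544

  seg 0: a=-2 b=-278/213 c=0 d=65/213
  seg 1: a=-3 b=-83/213 c=65/71 d=-40/213
  seg 2: a=-1 b=7/213 c=-55/71 d=55/426
S(1/4) = -10549/4544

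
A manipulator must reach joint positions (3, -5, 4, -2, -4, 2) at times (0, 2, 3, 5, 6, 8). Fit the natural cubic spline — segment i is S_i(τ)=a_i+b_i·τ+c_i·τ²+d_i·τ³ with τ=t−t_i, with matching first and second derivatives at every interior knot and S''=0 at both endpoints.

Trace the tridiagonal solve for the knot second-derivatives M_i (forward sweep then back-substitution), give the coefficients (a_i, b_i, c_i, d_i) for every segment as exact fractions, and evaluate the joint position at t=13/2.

  seg 0: a=3 b=-10004/1081 c=0 d=1420/1081
  seg 1: a=-5 b=7036/1081 c=8520/1081 d=-5827/1081
  seg 2: a=4 b=6595/1081 c=-8961/1081 d=43/23
  seg 3: a=-2 b=-4997/1081 c=3165/1081 d=-330/1081
  seg 4: a=-4 b=343/1081 c=2175/1081 d=-725/2162
S(13/2) = -58465/17296

Δ: Δ0=-4, Δ1=9, Δ2=-3, Δ3=-2, Δ4=3
row 1: diag=6, rhs=78; c'=1/6, d'=13
row 2: denom=6−1·1/6=35/6; d'=(-72−1·13)/(35/6)=-102/7
row 3: denom=6−2·12/35=186/35; d'=(6−2·-102/7)/(186/35)=205/31
row 4: denom=6−1·35/186=1081/186; d'=(30−1·205/31)/(1081/186)=4350/1081
back: M4=4350/1081
back: M3=205/31−35/186·4350/1081=6330/1081
back: M2=-102/7−12/35·6330/1081=-17922/1081
back: M1=13−1/6·-17922/1081=17040/1081
M: M0=0, M1=17040/1081, M2=-17922/1081, M3=6330/1081, M4=4350/1081, M5=0
seg 0: a=3, c=M0/2=0, d=(M1−M0)/(6·2)=1420/1081, b=Δ0−h0·(2M0+M1)/6=-10004/1081
seg 1: a=-5, c=M1/2=8520/1081, d=(M2−M1)/(6·1)=-5827/1081, b=Δ1−h1·(2M1+M2)/6=7036/1081
seg 2: a=4, c=M2/2=-8961/1081, d=(M3−M2)/(6·2)=43/23, b=Δ2−h2·(2M2+M3)/6=6595/1081
seg 3: a=-2, c=M3/2=3165/1081, d=(M4−M3)/(6·1)=-330/1081, b=Δ3−h3·(2M3+M4)/6=-4997/1081
seg 4: a=-4, c=M4/2=2175/1081, d=(M5−M4)/(6·2)=-725/2162, b=Δ4−h4·(2M4+M5)/6=343/1081
t_q=13/2 → seg 4, τ=1/2; S=-4+343/1081·τ+2175/1081·τ²+-725/2162·τ³=-58465/17296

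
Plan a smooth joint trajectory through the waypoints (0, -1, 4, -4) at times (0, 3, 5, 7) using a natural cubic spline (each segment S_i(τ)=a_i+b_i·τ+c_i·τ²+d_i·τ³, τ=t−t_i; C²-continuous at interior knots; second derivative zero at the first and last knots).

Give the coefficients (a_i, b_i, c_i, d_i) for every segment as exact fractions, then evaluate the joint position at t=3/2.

  seg 0: a=0 b=-397/228 c=0 d=107/684
  seg 1: a=-1 b=283/114 c=107/76 d=-319/456
  seg 2: a=4 b=-16/57 c=-53/19 d=53/114
S(3/2) = -1267/608

Δ: Δ0=-1/3, Δ1=5/2, Δ2=-4
row 1: diag=10, rhs=17; c'=1/5, d'=17/10
row 2: denom=8−2·1/5=38/5; d'=(-39−2·17/10)/(38/5)=-106/19
back: M2=-106/19
back: M1=17/10−1/5·-106/19=107/38
M: M0=0, M1=107/38, M2=-106/19, M3=0
seg 0: a=0, c=M0/2=0, d=(M1−M0)/(6·3)=107/684, b=Δ0−h0·(2M0+M1)/6=-397/228
seg 1: a=-1, c=M1/2=107/76, d=(M2−M1)/(6·2)=-319/456, b=Δ1−h1·(2M1+M2)/6=283/114
seg 2: a=4, c=M2/2=-53/19, d=(M3−M2)/(6·2)=53/114, b=Δ2−h2·(2M2+M3)/6=-16/57
t_q=3/2 → seg 0, τ=3/2; S=0+-397/228·τ+0·τ²+107/684·τ³=-1267/608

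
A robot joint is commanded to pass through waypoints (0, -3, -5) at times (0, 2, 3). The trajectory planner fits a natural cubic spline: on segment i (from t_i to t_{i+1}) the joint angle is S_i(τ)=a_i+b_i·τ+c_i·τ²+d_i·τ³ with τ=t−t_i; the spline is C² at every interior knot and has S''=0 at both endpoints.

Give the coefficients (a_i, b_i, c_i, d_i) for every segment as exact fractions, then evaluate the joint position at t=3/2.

Δ: Δ0=-3/2, Δ1=-2
row 1: diag=6, rhs=-3; c'=1/6, d'=-1/2
back: M1=-1/2
M: M0=0, M1=-1/2, M2=0
seg 0: a=0, c=M0/2=0, d=(M1−M0)/(6·2)=-1/24, b=Δ0−h0·(2M0+M1)/6=-4/3
seg 1: a=-3, c=M1/2=-1/4, d=(M2−M1)/(6·1)=1/12, b=Δ1−h1·(2M1+M2)/6=-11/6
t_q=3/2 → seg 0, τ=3/2; S=0+-4/3·τ+0·τ²+-1/24·τ³=-137/64

  seg 0: a=0 b=-4/3 c=0 d=-1/24
  seg 1: a=-3 b=-11/6 c=-1/4 d=1/12
S(3/2) = -137/64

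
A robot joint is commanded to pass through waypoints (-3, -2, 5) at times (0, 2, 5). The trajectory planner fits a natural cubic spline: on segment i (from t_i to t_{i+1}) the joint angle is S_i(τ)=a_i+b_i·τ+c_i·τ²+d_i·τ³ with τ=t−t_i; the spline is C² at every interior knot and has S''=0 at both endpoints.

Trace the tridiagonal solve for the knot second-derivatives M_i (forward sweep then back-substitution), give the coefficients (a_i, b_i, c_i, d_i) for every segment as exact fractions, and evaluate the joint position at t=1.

  seg 0: a=-3 b=2/15 c=0 d=11/120
  seg 1: a=-2 b=37/30 c=11/20 d=-11/180
S(1) = -111/40

Δ: Δ0=1/2, Δ1=7/3
row 1: diag=10, rhs=11; c'=3/10, d'=11/10
back: M1=11/10
M: M0=0, M1=11/10, M2=0
seg 0: a=-3, c=M0/2=0, d=(M1−M0)/(6·2)=11/120, b=Δ0−h0·(2M0+M1)/6=2/15
seg 1: a=-2, c=M1/2=11/20, d=(M2−M1)/(6·3)=-11/180, b=Δ1−h1·(2M1+M2)/6=37/30
t_q=1 → seg 0, τ=1; S=-3+2/15·τ+0·τ²+11/120·τ³=-111/40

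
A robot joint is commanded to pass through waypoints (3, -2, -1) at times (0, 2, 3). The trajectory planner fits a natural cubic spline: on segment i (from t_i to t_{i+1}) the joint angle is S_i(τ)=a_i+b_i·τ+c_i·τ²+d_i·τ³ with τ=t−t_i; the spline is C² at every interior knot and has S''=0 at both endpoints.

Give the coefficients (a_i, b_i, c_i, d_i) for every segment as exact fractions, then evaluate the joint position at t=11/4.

  seg 0: a=3 b=-11/3 c=0 d=7/24
  seg 1: a=-2 b=-1/6 c=7/4 d=-7/12
S(11/4) = -355/256

Δ: Δ0=-5/2, Δ1=1
row 1: diag=6, rhs=21; c'=1/6, d'=7/2
back: M1=7/2
M: M0=0, M1=7/2, M2=0
seg 0: a=3, c=M0/2=0, d=(M1−M0)/(6·2)=7/24, b=Δ0−h0·(2M0+M1)/6=-11/3
seg 1: a=-2, c=M1/2=7/4, d=(M2−M1)/(6·1)=-7/12, b=Δ1−h1·(2M1+M2)/6=-1/6
t_q=11/4 → seg 1, τ=3/4; S=-2+-1/6·τ+7/4·τ²+-7/12·τ³=-355/256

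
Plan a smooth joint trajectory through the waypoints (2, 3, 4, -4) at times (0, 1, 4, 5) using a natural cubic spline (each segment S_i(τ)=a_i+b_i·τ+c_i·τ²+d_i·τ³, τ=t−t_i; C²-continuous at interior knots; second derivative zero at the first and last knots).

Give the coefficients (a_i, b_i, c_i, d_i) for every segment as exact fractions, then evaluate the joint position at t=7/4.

Δ: Δ0=1, Δ1=1/3, Δ2=-8
row 1: diag=8, rhs=-4; c'=3/8, d'=-1/2
row 2: denom=8−3·3/8=55/8; d'=(-50−3·-1/2)/(55/8)=-388/55
back: M2=-388/55
back: M1=-1/2−3/8·-388/55=118/55
M: M0=0, M1=118/55, M2=-388/55, M3=0
seg 0: a=2, c=M0/2=0, d=(M1−M0)/(6·1)=59/165, b=Δ0−h0·(2M0+M1)/6=106/165
seg 1: a=3, c=M1/2=59/55, d=(M2−M1)/(6·3)=-23/45, b=Δ1−h1·(2M1+M2)/6=283/165
seg 2: a=4, c=M2/2=-194/55, d=(M3−M2)/(6·1)=194/165, b=Δ2−h2·(2M2+M3)/6=-932/165
t_q=7/4 → seg 1, τ=3/4; S=3+283/165·τ+59/55·τ²+-23/45·τ³=16453/3520

  seg 0: a=2 b=106/165 c=0 d=59/165
  seg 1: a=3 b=283/165 c=59/55 d=-23/45
  seg 2: a=4 b=-932/165 c=-194/55 d=194/165
S(7/4) = 16453/3520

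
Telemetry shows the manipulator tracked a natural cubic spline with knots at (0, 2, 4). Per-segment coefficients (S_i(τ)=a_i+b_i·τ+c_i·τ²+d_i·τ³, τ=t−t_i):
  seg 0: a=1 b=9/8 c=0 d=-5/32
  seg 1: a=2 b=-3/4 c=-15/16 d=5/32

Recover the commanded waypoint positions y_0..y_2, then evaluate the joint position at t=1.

y_0 = S_0(0) = a_0 = 1
y_1 = S_1(0) = a_1 = 2
y_2 = S_1(2) = -2
t_q=1 is in segment 0 (τ=1); S_0(τ)=63/32

y_0=1 y_1=2 y_2=-2
S(1) = 63/32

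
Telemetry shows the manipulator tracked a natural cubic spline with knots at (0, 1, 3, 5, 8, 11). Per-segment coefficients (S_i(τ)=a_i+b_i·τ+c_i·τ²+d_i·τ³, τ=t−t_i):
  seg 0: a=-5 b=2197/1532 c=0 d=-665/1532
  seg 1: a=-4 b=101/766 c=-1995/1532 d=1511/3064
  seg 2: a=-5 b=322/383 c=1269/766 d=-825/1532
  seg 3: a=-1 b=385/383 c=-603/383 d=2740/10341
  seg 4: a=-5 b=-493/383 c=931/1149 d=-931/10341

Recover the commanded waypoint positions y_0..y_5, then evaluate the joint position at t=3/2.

y_0=-5 y_1=-4 y_2=-5 y_3=-1 y_4=-5 y_5=-4
S(3/2) = -102901/24512

y_0 = S_0(0) = a_0 = -5
y_1 = S_1(0) = a_1 = -4
y_2 = S_2(0) = a_2 = -5
y_3 = S_3(0) = a_3 = -1
y_4 = S_4(0) = a_4 = -5
y_5 = S_4(3) = -4
t_q=3/2 is in segment 1 (τ=1/2); S_1(τ)=-102901/24512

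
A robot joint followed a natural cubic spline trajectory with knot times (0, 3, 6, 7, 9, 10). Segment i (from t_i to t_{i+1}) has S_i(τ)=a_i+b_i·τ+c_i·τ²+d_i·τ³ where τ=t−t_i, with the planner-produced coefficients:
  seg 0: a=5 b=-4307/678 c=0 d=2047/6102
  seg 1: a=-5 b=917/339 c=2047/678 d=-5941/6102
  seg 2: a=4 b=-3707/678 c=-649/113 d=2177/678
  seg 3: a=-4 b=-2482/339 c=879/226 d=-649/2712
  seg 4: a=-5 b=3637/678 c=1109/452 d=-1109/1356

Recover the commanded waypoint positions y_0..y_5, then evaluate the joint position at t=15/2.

y_0 = S_0(0) = a_0 = 5
y_1 = S_1(0) = a_1 = -5
y_2 = S_2(0) = a_2 = 4
y_3 = S_3(0) = a_3 = -4
y_4 = S_4(0) = a_4 = -5
y_5 = S_4(1) = 2
t_q=15/2 is in segment 3 (τ=1/2); S_3(τ)=-48587/7232

y_0=5 y_1=-5 y_2=4 y_3=-4 y_4=-5 y_5=2
S(15/2) = -48587/7232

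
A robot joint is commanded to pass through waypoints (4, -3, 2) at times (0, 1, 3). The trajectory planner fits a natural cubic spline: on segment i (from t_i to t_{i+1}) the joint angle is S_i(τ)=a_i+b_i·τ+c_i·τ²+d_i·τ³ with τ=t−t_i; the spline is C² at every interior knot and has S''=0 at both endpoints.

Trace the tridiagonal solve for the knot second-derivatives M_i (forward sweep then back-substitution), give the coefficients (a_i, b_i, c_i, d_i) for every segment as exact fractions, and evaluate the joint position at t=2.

Δ: Δ0=-7, Δ1=5/2
row 1: diag=6, rhs=57; c'=1/3, d'=19/2
back: M1=19/2
M: M0=0, M1=19/2, M2=0
seg 0: a=4, c=M0/2=0, d=(M1−M0)/(6·1)=19/12, b=Δ0−h0·(2M0+M1)/6=-103/12
seg 1: a=-3, c=M1/2=19/4, d=(M2−M1)/(6·2)=-19/24, b=Δ1−h1·(2M1+M2)/6=-23/6
t_q=2 → seg 1, τ=1; S=-3+-23/6·τ+19/4·τ²+-19/24·τ³=-23/8

  seg 0: a=4 b=-103/12 c=0 d=19/12
  seg 1: a=-3 b=-23/6 c=19/4 d=-19/24
S(2) = -23/8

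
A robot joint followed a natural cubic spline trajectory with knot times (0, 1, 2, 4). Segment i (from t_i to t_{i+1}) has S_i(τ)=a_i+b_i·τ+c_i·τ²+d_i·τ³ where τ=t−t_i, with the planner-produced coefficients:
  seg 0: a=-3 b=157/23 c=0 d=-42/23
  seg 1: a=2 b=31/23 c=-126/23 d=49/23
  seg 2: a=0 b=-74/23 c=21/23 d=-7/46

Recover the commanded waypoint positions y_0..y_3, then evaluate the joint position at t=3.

y_0=-3 y_1=2 y_2=0 y_3=-4
S(3) = -113/46

y_0 = S_0(0) = a_0 = -3
y_1 = S_1(0) = a_1 = 2
y_2 = S_2(0) = a_2 = 0
y_3 = S_2(2) = -4
t_q=3 is in segment 2 (τ=1); S_2(τ)=-113/46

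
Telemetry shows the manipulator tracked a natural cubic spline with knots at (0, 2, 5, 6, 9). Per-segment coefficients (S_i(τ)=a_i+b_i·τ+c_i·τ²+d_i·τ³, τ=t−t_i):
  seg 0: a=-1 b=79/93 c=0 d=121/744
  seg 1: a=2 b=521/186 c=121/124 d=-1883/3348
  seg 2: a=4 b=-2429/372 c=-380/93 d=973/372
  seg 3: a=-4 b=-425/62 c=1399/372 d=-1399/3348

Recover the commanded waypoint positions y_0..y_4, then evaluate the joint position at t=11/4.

y_0 = S_0(0) = a_0 = -1
y_1 = S_1(0) = a_1 = 2
y_2 = S_2(0) = a_2 = 4
y_3 = S_3(0) = a_3 = -4
y_4 = S_3(3) = -2
t_q=11/4 is in segment 1 (τ=3/4); S_1(τ)=35017/7936

y_0=-1 y_1=2 y_2=4 y_3=-4 y_4=-2
S(11/4) = 35017/7936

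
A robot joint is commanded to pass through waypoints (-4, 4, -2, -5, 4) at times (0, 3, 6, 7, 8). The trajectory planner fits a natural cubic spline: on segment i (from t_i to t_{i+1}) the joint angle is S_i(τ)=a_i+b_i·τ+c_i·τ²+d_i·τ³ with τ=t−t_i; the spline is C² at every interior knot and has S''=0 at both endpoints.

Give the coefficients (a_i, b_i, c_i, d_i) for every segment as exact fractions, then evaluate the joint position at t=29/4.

  seg 0: a=-4 b=593/168 c=0 d=-145/1512
  seg 1: a=4 b=79/84 c=-145/168 d=-59/1512
  seg 2: a=-2 b=-127/24 c=-17/14 d=589/168
  seg 3: a=-5 b=235/84 c=521/56 d=-521/168
S(29/4) = -1929/512

Δ: Δ0=8/3, Δ1=-2, Δ2=-3, Δ3=9
row 1: diag=12, rhs=-28; c'=1/4, d'=-7/3
row 2: denom=8−3·1/4=29/4; d'=(-6−3·-7/3)/(29/4)=4/29
row 3: denom=4−1·4/29=112/29; d'=(72−1·4/29)/(112/29)=521/28
back: M3=521/28
back: M2=4/29−4/29·521/28=-17/7
back: M1=-7/3−1/4·-17/7=-145/84
M: M0=0, M1=-145/84, M2=-17/7, M3=521/28, M4=0
seg 0: a=-4, c=M0/2=0, d=(M1−M0)/(6·3)=-145/1512, b=Δ0−h0·(2M0+M1)/6=593/168
seg 1: a=4, c=M1/2=-145/168, d=(M2−M1)/(6·3)=-59/1512, b=Δ1−h1·(2M1+M2)/6=79/84
seg 2: a=-2, c=M2/2=-17/14, d=(M3−M2)/(6·1)=589/168, b=Δ2−h2·(2M2+M3)/6=-127/24
seg 3: a=-5, c=M3/2=521/56, d=(M4−M3)/(6·1)=-521/168, b=Δ3−h3·(2M3+M4)/6=235/84
t_q=29/4 → seg 3, τ=1/4; S=-5+235/84·τ+521/56·τ²+-521/168·τ³=-1929/512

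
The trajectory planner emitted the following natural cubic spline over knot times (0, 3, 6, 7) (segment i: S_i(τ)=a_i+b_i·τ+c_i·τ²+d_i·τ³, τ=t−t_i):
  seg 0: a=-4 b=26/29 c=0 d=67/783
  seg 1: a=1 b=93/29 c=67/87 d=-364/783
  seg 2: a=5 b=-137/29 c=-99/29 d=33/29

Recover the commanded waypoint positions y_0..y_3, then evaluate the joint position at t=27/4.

y_0=-4 y_1=1 y_2=5 y_3=-2
S(27/4) = 31/1856

y_0 = S_0(0) = a_0 = -4
y_1 = S_1(0) = a_1 = 1
y_2 = S_2(0) = a_2 = 5
y_3 = S_2(1) = -2
t_q=27/4 is in segment 2 (τ=3/4); S_2(τ)=31/1856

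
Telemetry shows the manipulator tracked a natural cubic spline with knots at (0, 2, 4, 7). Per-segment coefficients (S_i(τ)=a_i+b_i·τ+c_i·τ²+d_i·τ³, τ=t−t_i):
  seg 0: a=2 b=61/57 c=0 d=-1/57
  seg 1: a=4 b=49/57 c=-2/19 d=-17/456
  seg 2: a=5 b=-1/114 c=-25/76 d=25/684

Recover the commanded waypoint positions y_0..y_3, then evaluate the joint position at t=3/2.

y_0 = S_0(0) = a_0 = 2
y_1 = S_1(0) = a_1 = 4
y_2 = S_2(0) = a_2 = 5
y_3 = S_2(3) = 3
t_q=3/2 is in segment 0 (τ=3/2); S_0(τ)=539/152

y_0=2 y_1=4 y_2=5 y_3=3
S(3/2) = 539/152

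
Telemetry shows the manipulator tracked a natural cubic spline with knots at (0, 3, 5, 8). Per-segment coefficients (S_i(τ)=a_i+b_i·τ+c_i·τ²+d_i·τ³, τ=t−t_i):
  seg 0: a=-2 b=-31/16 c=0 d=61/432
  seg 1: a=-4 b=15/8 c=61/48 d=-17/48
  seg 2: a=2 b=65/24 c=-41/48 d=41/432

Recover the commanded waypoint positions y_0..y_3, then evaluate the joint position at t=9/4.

y_0=-2 y_1=-4 y_2=2 y_3=5
S(9/4) = -4865/1024

y_0 = S_0(0) = a_0 = -2
y_1 = S_1(0) = a_1 = -4
y_2 = S_2(0) = a_2 = 2
y_3 = S_2(3) = 5
t_q=9/4 is in segment 0 (τ=9/4); S_0(τ)=-4865/1024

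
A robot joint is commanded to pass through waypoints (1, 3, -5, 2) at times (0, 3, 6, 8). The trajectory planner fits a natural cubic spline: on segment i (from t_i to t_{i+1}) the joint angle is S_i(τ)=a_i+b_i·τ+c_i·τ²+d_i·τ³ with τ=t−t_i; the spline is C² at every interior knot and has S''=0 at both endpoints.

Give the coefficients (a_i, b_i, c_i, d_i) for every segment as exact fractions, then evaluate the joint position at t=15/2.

  seg 0: a=1 b=153/74 c=0 d=-311/1998
  seg 1: a=3 b=-79/37 c=-311/222 d=815/1998
  seg 2: a=-5 b=35/74 c=84/37 d=-14/37
S(15/2) = -17/37

Δ: Δ0=2/3, Δ1=-8/3, Δ2=7/2
row 1: diag=12, rhs=-20; c'=1/4, d'=-5/3
row 2: denom=10−3·1/4=37/4; d'=(37−3·-5/3)/(37/4)=168/37
back: M2=168/37
back: M1=-5/3−1/4·168/37=-311/111
M: M0=0, M1=-311/111, M2=168/37, M3=0
seg 0: a=1, c=M0/2=0, d=(M1−M0)/(6·3)=-311/1998, b=Δ0−h0·(2M0+M1)/6=153/74
seg 1: a=3, c=M1/2=-311/222, d=(M2−M1)/(6·3)=815/1998, b=Δ1−h1·(2M1+M2)/6=-79/37
seg 2: a=-5, c=M2/2=84/37, d=(M3−M2)/(6·2)=-14/37, b=Δ2−h2·(2M2+M3)/6=35/74
t_q=15/2 → seg 2, τ=3/2; S=-5+35/74·τ+84/37·τ²+-14/37·τ³=-17/37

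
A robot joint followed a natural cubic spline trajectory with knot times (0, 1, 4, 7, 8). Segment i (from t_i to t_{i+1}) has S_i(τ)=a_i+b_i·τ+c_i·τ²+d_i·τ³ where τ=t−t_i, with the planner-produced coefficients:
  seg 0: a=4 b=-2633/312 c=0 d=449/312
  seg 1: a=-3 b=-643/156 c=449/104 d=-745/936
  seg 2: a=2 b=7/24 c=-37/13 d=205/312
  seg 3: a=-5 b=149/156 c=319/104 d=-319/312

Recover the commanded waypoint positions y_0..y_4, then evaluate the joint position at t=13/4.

y_0=4 y_1=-3 y_2=2 y_3=-5 y_4=-2
S(13/4) = 3435/6656

y_0 = S_0(0) = a_0 = 4
y_1 = S_1(0) = a_1 = -3
y_2 = S_2(0) = a_2 = 2
y_3 = S_3(0) = a_3 = -5
y_4 = S_3(1) = -2
t_q=13/4 is in segment 1 (τ=9/4); S_1(τ)=3435/6656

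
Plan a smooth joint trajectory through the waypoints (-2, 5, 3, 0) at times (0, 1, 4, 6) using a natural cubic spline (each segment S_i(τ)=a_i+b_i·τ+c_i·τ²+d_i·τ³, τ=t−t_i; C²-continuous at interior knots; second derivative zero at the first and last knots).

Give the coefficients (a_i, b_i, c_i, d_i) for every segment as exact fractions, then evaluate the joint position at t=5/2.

Δ: Δ0=7, Δ1=-2/3, Δ2=-3/2
row 1: diag=8, rhs=-46; c'=3/8, d'=-23/4
row 2: denom=10−3·3/8=71/8; d'=(-5−3·-23/4)/(71/8)=98/71
back: M2=98/71
back: M1=-23/4−3/8·98/71=-445/71
M: M0=0, M1=-445/71, M2=98/71, M3=0
seg 0: a=-2, c=M0/2=0, d=(M1−M0)/(6·1)=-445/426, b=Δ0−h0·(2M0+M1)/6=3427/426
seg 1: a=5, c=M1/2=-445/142, d=(M2−M1)/(6·3)=181/426, b=Δ1−h1·(2M1+M2)/6=1046/213
seg 2: a=3, c=M2/2=49/71, d=(M3−M2)/(6·2)=-49/426, b=Δ2−h2·(2M2+M3)/6=-1031/426
t_q=5/2 → seg 1, τ=3/2; S=5+1046/213·τ+-445/142·τ²+181/426·τ³=7667/1136

  seg 0: a=-2 b=3427/426 c=0 d=-445/426
  seg 1: a=5 b=1046/213 c=-445/142 d=181/426
  seg 2: a=3 b=-1031/426 c=49/71 d=-49/426
S(5/2) = 7667/1136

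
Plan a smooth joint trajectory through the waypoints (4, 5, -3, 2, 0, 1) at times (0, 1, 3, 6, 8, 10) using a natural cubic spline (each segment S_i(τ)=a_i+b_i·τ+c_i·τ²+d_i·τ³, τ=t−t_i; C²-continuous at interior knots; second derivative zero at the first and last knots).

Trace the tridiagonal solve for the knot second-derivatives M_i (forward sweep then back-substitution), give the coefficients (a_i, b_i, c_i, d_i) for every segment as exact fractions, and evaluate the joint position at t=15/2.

  seg 0: a=4 b=12407/5736 c=0 d=-6671/5736
  seg 1: a=5 b=-3803/2868 c=-6671/1912 d=1543/1434
  seg 2: a=-3 b=-6797/2868 c=5673/1912 d=-9301/17208
  seg 3: a=2 b=4811/5736 c=-907/478 d=11221/22944
  seg 4: a=0 b=-2531/2868 c=3965/3824 d=-3965/22944
S(15/2) = 39117/61184

Δ: Δ0=1, Δ1=-4, Δ2=5/3, Δ3=-1, Δ4=1/2
row 1: diag=6, rhs=-30; c'=1/3, d'=-5
row 2: denom=10−2·1/3=28/3; d'=(34−2·-5)/(28/3)=33/7
row 3: denom=10−3·9/28=253/28; d'=(-16−3·33/7)/(253/28)=-844/253
row 4: denom=8−2·56/253=1912/253; d'=(9−2·-844/253)/(1912/253)=3965/1912
back: M4=3965/1912
back: M3=-844/253−56/253·3965/1912=-907/239
back: M2=33/7−9/28·-907/239=5673/956
back: M1=-5−1/3·5673/956=-6671/956
M: M0=0, M1=-6671/956, M2=5673/956, M3=-907/239, M4=3965/1912, M5=0
seg 0: a=4, c=M0/2=0, d=(M1−M0)/(6·1)=-6671/5736, b=Δ0−h0·(2M0+M1)/6=12407/5736
seg 1: a=5, c=M1/2=-6671/1912, d=(M2−M1)/(6·2)=1543/1434, b=Δ1−h1·(2M1+M2)/6=-3803/2868
seg 2: a=-3, c=M2/2=5673/1912, d=(M3−M2)/(6·3)=-9301/17208, b=Δ2−h2·(2M2+M3)/6=-6797/2868
seg 3: a=2, c=M3/2=-907/478, d=(M4−M3)/(6·2)=11221/22944, b=Δ3−h3·(2M3+M4)/6=4811/5736
seg 4: a=0, c=M4/2=3965/3824, d=(M5−M4)/(6·2)=-3965/22944, b=Δ4−h4·(2M4+M5)/6=-2531/2868
t_q=15/2 → seg 3, τ=3/2; S=2+4811/5736·τ+-907/478·τ²+11221/22944·τ³=39117/61184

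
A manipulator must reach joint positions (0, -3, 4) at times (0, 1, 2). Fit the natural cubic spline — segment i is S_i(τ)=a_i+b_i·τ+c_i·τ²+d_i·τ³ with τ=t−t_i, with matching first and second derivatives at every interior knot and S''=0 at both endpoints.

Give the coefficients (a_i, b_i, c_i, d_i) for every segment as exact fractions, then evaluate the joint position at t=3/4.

  seg 0: a=0 b=-11/2 c=0 d=5/2
  seg 1: a=-3 b=2 c=15/2 d=-5/2
S(3/4) = -393/128

Δ: Δ0=-3, Δ1=7
row 1: diag=4, rhs=60; c'=1/4, d'=15
back: M1=15
M: M0=0, M1=15, M2=0
seg 0: a=0, c=M0/2=0, d=(M1−M0)/(6·1)=5/2, b=Δ0−h0·(2M0+M1)/6=-11/2
seg 1: a=-3, c=M1/2=15/2, d=(M2−M1)/(6·1)=-5/2, b=Δ1−h1·(2M1+M2)/6=2
t_q=3/4 → seg 0, τ=3/4; S=0+-11/2·τ+0·τ²+5/2·τ³=-393/128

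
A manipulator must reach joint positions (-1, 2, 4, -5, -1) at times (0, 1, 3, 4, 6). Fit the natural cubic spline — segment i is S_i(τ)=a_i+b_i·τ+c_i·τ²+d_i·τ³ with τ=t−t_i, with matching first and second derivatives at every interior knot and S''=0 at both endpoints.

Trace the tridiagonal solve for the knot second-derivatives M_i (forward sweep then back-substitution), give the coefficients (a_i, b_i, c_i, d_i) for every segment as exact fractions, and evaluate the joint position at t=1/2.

  seg 0: a=-1 b=81/31 c=0 d=12/31
  seg 1: a=2 b=117/31 c=36/31 d=-79/62
  seg 2: a=4 b=-213/31 c=-201/31 d=135/31
  seg 3: a=-5 b=-210/31 c=204/31 d=-34/31
S(1/2) = 11/31

Δ: Δ0=3, Δ1=1, Δ2=-9, Δ3=2
row 1: diag=6, rhs=-12; c'=1/3, d'=-2
row 2: denom=6−2·1/3=16/3; d'=(-60−2·-2)/(16/3)=-21/2
row 3: denom=6−1·3/16=93/16; d'=(66−1·-21/2)/(93/16)=408/31
back: M3=408/31
back: M2=-21/2−3/16·408/31=-402/31
back: M1=-2−1/3·-402/31=72/31
M: M0=0, M1=72/31, M2=-402/31, M3=408/31, M4=0
seg 0: a=-1, c=M0/2=0, d=(M1−M0)/(6·1)=12/31, b=Δ0−h0·(2M0+M1)/6=81/31
seg 1: a=2, c=M1/2=36/31, d=(M2−M1)/(6·2)=-79/62, b=Δ1−h1·(2M1+M2)/6=117/31
seg 2: a=4, c=M2/2=-201/31, d=(M3−M2)/(6·1)=135/31, b=Δ2−h2·(2M2+M3)/6=-213/31
seg 3: a=-5, c=M3/2=204/31, d=(M4−M3)/(6·2)=-34/31, b=Δ3−h3·(2M3+M4)/6=-210/31
t_q=1/2 → seg 0, τ=1/2; S=-1+81/31·τ+0·τ²+12/31·τ³=11/31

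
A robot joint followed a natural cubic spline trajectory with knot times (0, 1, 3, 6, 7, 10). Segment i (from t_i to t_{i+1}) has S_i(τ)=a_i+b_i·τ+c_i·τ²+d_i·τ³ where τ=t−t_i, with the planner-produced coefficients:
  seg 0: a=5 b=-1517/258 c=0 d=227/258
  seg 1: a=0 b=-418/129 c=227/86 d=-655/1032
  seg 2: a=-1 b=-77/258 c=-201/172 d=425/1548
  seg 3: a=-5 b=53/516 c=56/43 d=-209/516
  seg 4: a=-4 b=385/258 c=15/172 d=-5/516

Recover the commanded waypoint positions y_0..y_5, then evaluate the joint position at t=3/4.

y_0 = S_0(0) = a_0 = 5
y_1 = S_1(0) = a_1 = 0
y_2 = S_2(0) = a_2 = -1
y_3 = S_3(0) = a_3 = -5
y_4 = S_4(0) = a_4 = -4
y_5 = S_4(3) = 1
t_q=3/4 is in segment 0 (τ=3/4); S_0(τ)=5291/5504

y_0=5 y_1=0 y_2=-1 y_3=-5 y_4=-4 y_5=1
S(3/4) = 5291/5504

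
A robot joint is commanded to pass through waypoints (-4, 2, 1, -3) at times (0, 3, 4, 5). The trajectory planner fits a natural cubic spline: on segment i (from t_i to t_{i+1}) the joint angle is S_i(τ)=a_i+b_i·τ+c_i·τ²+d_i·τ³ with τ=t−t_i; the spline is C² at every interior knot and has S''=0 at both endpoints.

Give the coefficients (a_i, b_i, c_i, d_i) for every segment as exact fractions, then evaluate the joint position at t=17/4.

  seg 0: a=-4 b=89/31 c=0 d=-3/31
  seg 1: a=2 b=8/31 c=-27/31 d=-12/31
  seg 2: a=1 b=-82/31 c=-63/31 d=21/31
S(17/4) = 441/1984

Δ: Δ0=2, Δ1=-1, Δ2=-4
row 1: diag=8, rhs=-18; c'=1/8, d'=-9/4
row 2: denom=4−1·1/8=31/8; d'=(-18−1·-9/4)/(31/8)=-126/31
back: M2=-126/31
back: M1=-9/4−1/8·-126/31=-54/31
M: M0=0, M1=-54/31, M2=-126/31, M3=0
seg 0: a=-4, c=M0/2=0, d=(M1−M0)/(6·3)=-3/31, b=Δ0−h0·(2M0+M1)/6=89/31
seg 1: a=2, c=M1/2=-27/31, d=(M2−M1)/(6·1)=-12/31, b=Δ1−h1·(2M1+M2)/6=8/31
seg 2: a=1, c=M2/2=-63/31, d=(M3−M2)/(6·1)=21/31, b=Δ2−h2·(2M2+M3)/6=-82/31
t_q=17/4 → seg 2, τ=1/4; S=1+-82/31·τ+-63/31·τ²+21/31·τ³=441/1984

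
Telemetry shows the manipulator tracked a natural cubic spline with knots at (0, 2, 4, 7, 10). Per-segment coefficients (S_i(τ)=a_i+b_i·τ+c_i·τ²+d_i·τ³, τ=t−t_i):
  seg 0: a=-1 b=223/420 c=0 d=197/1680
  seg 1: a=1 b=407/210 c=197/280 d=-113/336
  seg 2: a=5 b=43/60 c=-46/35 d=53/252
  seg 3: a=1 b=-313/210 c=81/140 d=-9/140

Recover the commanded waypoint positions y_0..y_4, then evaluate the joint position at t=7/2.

y_0=-1 y_1=1 y_2=5 y_3=1 y_4=0
S(7/2) = 19511/4480

y_0 = S_0(0) = a_0 = -1
y_1 = S_1(0) = a_1 = 1
y_2 = S_2(0) = a_2 = 5
y_3 = S_3(0) = a_3 = 1
y_4 = S_3(3) = 0
t_q=7/2 is in segment 1 (τ=3/2); S_1(τ)=19511/4480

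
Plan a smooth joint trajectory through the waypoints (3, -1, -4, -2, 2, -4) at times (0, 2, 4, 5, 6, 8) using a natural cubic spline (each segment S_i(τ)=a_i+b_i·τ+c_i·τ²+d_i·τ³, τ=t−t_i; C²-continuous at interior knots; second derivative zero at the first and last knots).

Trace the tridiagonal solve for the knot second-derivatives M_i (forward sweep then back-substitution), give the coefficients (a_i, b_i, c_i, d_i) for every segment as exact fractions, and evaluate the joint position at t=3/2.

  seg 0: a=3 b=-907/482 c=0 d=-57/1928
  seg 1: a=-1 b=-539/241 c=-171/964 d=263/964
  seg 2: a=-4 b=79/241 c=1407/964 d=205/964
  seg 3: a=-2 b=3745/964 c=1011/482 d=-1911/964
  seg 4: a=2 b=514/241 c=-3711/964 d=1237/1928
S(3/2) = 1197/15424

Δ: Δ0=-2, Δ1=-3/2, Δ2=2, Δ3=4, Δ4=-3
row 1: diag=8, rhs=3; c'=1/4, d'=3/8
row 2: denom=6−2·1/4=11/2; d'=(21−2·3/8)/(11/2)=81/22
row 3: denom=4−1·2/11=42/11; d'=(12−1·81/22)/(42/11)=61/28
row 4: denom=6−1·11/42=241/42; d'=(-42−1·61/28)/(241/42)=-3711/482
back: M4=-3711/482
back: M3=61/28−11/42·-3711/482=1011/241
back: M2=81/22−2/11·1011/241=1407/482
back: M1=3/8−1/4·1407/482=-171/482
M: M0=0, M1=-171/482, M2=1407/482, M3=1011/241, M4=-3711/482, M5=0
seg 0: a=3, c=M0/2=0, d=(M1−M0)/(6·2)=-57/1928, b=Δ0−h0·(2M0+M1)/6=-907/482
seg 1: a=-1, c=M1/2=-171/964, d=(M2−M1)/(6·2)=263/964, b=Δ1−h1·(2M1+M2)/6=-539/241
seg 2: a=-4, c=M2/2=1407/964, d=(M3−M2)/(6·1)=205/964, b=Δ2−h2·(2M2+M3)/6=79/241
seg 3: a=-2, c=M3/2=1011/482, d=(M4−M3)/(6·1)=-1911/964, b=Δ3−h3·(2M3+M4)/6=3745/964
seg 4: a=2, c=M4/2=-3711/964, d=(M5−M4)/(6·2)=1237/1928, b=Δ4−h4·(2M4+M5)/6=514/241
t_q=3/2 → seg 0, τ=3/2; S=3+-907/482·τ+0·τ²+-57/1928·τ³=1197/15424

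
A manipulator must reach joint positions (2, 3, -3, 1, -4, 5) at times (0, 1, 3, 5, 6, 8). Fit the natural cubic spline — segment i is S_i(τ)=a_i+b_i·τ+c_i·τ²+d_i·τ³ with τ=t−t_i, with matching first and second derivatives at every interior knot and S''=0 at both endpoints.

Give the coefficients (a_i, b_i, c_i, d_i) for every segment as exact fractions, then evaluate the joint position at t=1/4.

  seg 0: a=2 b=744/349 c=0 d=-395/349
  seg 1: a=3 b=-441/349 c=-1185/349 d=441/349
  seg 2: a=-3 b=111/349 c=1461/349 d=-2335/1396
  seg 3: a=1 b=-1050/349 c=-4083/698 d=2693/698
  seg 4: a=-4 b=-2187/698 c=1998/349 d=-333/349
S(1/4) = 56181/22336

Δ: Δ0=1, Δ1=-3, Δ2=2, Δ3=-5, Δ4=9/2
row 1: diag=6, rhs=-24; c'=1/3, d'=-4
row 2: denom=8−2·1/3=22/3; d'=(30−2·-4)/(22/3)=57/11
row 3: denom=6−2·3/11=60/11; d'=(-42−2·57/11)/(60/11)=-48/5
row 4: denom=6−1·11/60=349/60; d'=(57−1·-48/5)/(349/60)=3996/349
back: M4=3996/349
back: M3=-48/5−11/60·3996/349=-4083/349
back: M2=57/11−3/11·-4083/349=2922/349
back: M1=-4−1/3·2922/349=-2370/349
M: M0=0, M1=-2370/349, M2=2922/349, M3=-4083/349, M4=3996/349, M5=0
seg 0: a=2, c=M0/2=0, d=(M1−M0)/(6·1)=-395/349, b=Δ0−h0·(2M0+M1)/6=744/349
seg 1: a=3, c=M1/2=-1185/349, d=(M2−M1)/(6·2)=441/349, b=Δ1−h1·(2M1+M2)/6=-441/349
seg 2: a=-3, c=M2/2=1461/349, d=(M3−M2)/(6·2)=-2335/1396, b=Δ2−h2·(2M2+M3)/6=111/349
seg 3: a=1, c=M3/2=-4083/698, d=(M4−M3)/(6·1)=2693/698, b=Δ3−h3·(2M3+M4)/6=-1050/349
seg 4: a=-4, c=M4/2=1998/349, d=(M5−M4)/(6·2)=-333/349, b=Δ4−h4·(2M4+M5)/6=-2187/698
t_q=1/4 → seg 0, τ=1/4; S=2+744/349·τ+0·τ²+-395/349·τ³=56181/22336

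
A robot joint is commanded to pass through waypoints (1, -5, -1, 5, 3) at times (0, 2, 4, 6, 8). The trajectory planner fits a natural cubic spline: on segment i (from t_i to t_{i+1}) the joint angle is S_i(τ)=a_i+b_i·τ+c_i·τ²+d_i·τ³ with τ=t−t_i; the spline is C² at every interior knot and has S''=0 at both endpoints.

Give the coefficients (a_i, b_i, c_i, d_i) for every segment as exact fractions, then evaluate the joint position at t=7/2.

  seg 0: a=1 b=-235/56 c=0 d=67/224
  seg 1: a=-5 b=-17/28 c=201/112 d=-55/224
  seg 2: a=-1 b=29/8 c=9/28 d=-71/224
  seg 3: a=5 b=31/28 c=-177/112 d=59/224
S(7/2) = -4841/1792

Δ: Δ0=-3, Δ1=2, Δ2=3, Δ3=-1
row 1: diag=8, rhs=30; c'=1/4, d'=15/4
row 2: denom=8−2·1/4=15/2; d'=(6−2·15/4)/(15/2)=-1/5
row 3: denom=8−2·4/15=112/15; d'=(-24−2·-1/5)/(112/15)=-177/56
back: M3=-177/56
back: M2=-1/5−4/15·-177/56=9/14
back: M1=15/4−1/4·9/14=201/56
M: M0=0, M1=201/56, M2=9/14, M3=-177/56, M4=0
seg 0: a=1, c=M0/2=0, d=(M1−M0)/(6·2)=67/224, b=Δ0−h0·(2M0+M1)/6=-235/56
seg 1: a=-5, c=M1/2=201/112, d=(M2−M1)/(6·2)=-55/224, b=Δ1−h1·(2M1+M2)/6=-17/28
seg 2: a=-1, c=M2/2=9/28, d=(M3−M2)/(6·2)=-71/224, b=Δ2−h2·(2M2+M3)/6=29/8
seg 3: a=5, c=M3/2=-177/112, d=(M4−M3)/(6·2)=59/224, b=Δ3−h3·(2M3+M4)/6=31/28
t_q=7/2 → seg 1, τ=3/2; S=-5+-17/28·τ+201/112·τ²+-55/224·τ³=-4841/1792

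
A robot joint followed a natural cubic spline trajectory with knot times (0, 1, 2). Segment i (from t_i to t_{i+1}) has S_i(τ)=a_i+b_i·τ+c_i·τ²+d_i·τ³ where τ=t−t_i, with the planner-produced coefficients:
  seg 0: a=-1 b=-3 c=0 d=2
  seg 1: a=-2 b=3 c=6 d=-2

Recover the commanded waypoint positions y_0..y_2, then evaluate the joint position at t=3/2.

y_0=-1 y_1=-2 y_2=5
S(3/2) = 3/4

y_0 = S_0(0) = a_0 = -1
y_1 = S_1(0) = a_1 = -2
y_2 = S_1(1) = 5
t_q=3/2 is in segment 1 (τ=1/2); S_1(τ)=3/4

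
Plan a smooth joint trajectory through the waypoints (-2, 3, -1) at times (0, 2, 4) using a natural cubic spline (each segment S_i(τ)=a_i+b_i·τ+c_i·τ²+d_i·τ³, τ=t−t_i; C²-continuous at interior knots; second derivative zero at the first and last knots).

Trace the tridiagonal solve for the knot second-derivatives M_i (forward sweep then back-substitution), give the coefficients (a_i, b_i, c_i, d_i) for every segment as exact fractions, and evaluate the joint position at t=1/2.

  seg 0: a=-2 b=29/8 c=0 d=-9/32
  seg 1: a=3 b=1/4 c=-27/16 d=9/32
S(1/2) = -57/256

Δ: Δ0=5/2, Δ1=-2
row 1: diag=8, rhs=-27; c'=1/4, d'=-27/8
back: M1=-27/8
M: M0=0, M1=-27/8, M2=0
seg 0: a=-2, c=M0/2=0, d=(M1−M0)/(6·2)=-9/32, b=Δ0−h0·(2M0+M1)/6=29/8
seg 1: a=3, c=M1/2=-27/16, d=(M2−M1)/(6·2)=9/32, b=Δ1−h1·(2M1+M2)/6=1/4
t_q=1/2 → seg 0, τ=1/2; S=-2+29/8·τ+0·τ²+-9/32·τ³=-57/256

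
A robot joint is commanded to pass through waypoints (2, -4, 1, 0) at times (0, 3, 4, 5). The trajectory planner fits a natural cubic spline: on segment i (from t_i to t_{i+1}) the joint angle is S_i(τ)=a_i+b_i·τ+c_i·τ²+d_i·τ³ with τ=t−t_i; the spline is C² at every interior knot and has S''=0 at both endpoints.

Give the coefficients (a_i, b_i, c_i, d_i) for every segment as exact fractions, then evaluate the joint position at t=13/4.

  seg 0: a=2 b=-164/31 c=0 d=34/93
  seg 1: a=-4 b=142/31 c=102/31 d=-89/31
  seg 2: a=1 b=79/31 c=-165/31 d=55/31
S(13/4) = -5345/1984

Δ: Δ0=-2, Δ1=5, Δ2=-1
row 1: diag=8, rhs=42; c'=1/8, d'=21/4
row 2: denom=4−1·1/8=31/8; d'=(-36−1·21/4)/(31/8)=-330/31
back: M2=-330/31
back: M1=21/4−1/8·-330/31=204/31
M: M0=0, M1=204/31, M2=-330/31, M3=0
seg 0: a=2, c=M0/2=0, d=(M1−M0)/(6·3)=34/93, b=Δ0−h0·(2M0+M1)/6=-164/31
seg 1: a=-4, c=M1/2=102/31, d=(M2−M1)/(6·1)=-89/31, b=Δ1−h1·(2M1+M2)/6=142/31
seg 2: a=1, c=M2/2=-165/31, d=(M3−M2)/(6·1)=55/31, b=Δ2−h2·(2M2+M3)/6=79/31
t_q=13/4 → seg 1, τ=1/4; S=-4+142/31·τ+102/31·τ²+-89/31·τ³=-5345/1984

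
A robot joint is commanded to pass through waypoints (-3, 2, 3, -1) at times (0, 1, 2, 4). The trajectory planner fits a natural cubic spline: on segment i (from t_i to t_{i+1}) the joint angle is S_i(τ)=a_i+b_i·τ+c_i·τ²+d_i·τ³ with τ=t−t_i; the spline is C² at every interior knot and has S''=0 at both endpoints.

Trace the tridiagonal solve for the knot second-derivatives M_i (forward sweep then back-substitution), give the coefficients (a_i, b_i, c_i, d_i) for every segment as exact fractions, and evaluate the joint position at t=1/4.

Δ: Δ0=5, Δ1=1, Δ2=-2
row 1: diag=4, rhs=-24; c'=1/4, d'=-6
row 2: denom=6−1·1/4=23/4; d'=(-18−1·-6)/(23/4)=-48/23
back: M2=-48/23
back: M1=-6−1/4·-48/23=-126/23
M: M0=0, M1=-126/23, M2=-48/23, M3=0
seg 0: a=-3, c=M0/2=0, d=(M1−M0)/(6·1)=-21/23, b=Δ0−h0·(2M0+M1)/6=136/23
seg 1: a=2, c=M1/2=-63/23, d=(M2−M1)/(6·1)=13/23, b=Δ1−h1·(2M1+M2)/6=73/23
seg 2: a=3, c=M2/2=-24/23, d=(M3−M2)/(6·2)=4/23, b=Δ2−h2·(2M2+M3)/6=-14/23
t_q=1/4 → seg 0, τ=1/4; S=-3+136/23·τ+0·τ²+-21/23·τ³=-2261/1472

  seg 0: a=-3 b=136/23 c=0 d=-21/23
  seg 1: a=2 b=73/23 c=-63/23 d=13/23
  seg 2: a=3 b=-14/23 c=-24/23 d=4/23
S(1/4) = -2261/1472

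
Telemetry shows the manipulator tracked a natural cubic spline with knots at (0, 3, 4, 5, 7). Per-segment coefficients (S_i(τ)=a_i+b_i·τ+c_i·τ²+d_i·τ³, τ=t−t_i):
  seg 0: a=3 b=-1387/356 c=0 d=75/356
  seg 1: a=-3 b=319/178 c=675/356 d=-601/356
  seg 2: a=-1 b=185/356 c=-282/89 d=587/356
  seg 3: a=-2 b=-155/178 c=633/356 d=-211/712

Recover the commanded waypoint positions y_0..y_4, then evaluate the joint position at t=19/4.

y_0=3 y_1=-3 y_2=-1 y_3=-2 y_4=1
S(19/4) = -38663/22784

y_0 = S_0(0) = a_0 = 3
y_1 = S_1(0) = a_1 = -3
y_2 = S_2(0) = a_2 = -1
y_3 = S_3(0) = a_3 = -2
y_4 = S_3(2) = 1
t_q=19/4 is in segment 2 (τ=3/4); S_2(τ)=-38663/22784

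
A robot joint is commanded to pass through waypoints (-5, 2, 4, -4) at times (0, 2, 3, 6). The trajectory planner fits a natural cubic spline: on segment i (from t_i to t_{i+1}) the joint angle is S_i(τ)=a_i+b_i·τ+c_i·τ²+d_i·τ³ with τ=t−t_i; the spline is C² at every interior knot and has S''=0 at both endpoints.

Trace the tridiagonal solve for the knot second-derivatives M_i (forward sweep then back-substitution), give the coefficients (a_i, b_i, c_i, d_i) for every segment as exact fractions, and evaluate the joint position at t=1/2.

  seg 0: a=-5 b=1075/282 c=0 d=-11/141
  seg 1: a=2 b=811/282 c=-22/47 d=-115/282
  seg 2: a=4 b=101/141 c=-159/94 d=53/282
S(1/2) = -1167/376

Δ: Δ0=7/2, Δ1=2, Δ2=-8/3
row 1: diag=6, rhs=-9; c'=1/6, d'=-3/2
row 2: denom=8−1·1/6=47/6; d'=(-28−1·-3/2)/(47/6)=-159/47
back: M2=-159/47
back: M1=-3/2−1/6·-159/47=-44/47
M: M0=0, M1=-44/47, M2=-159/47, M3=0
seg 0: a=-5, c=M0/2=0, d=(M1−M0)/(6·2)=-11/141, b=Δ0−h0·(2M0+M1)/6=1075/282
seg 1: a=2, c=M1/2=-22/47, d=(M2−M1)/(6·1)=-115/282, b=Δ1−h1·(2M1+M2)/6=811/282
seg 2: a=4, c=M2/2=-159/94, d=(M3−M2)/(6·3)=53/282, b=Δ2−h2·(2M2+M3)/6=101/141
t_q=1/2 → seg 0, τ=1/2; S=-5+1075/282·τ+0·τ²+-11/141·τ³=-1167/376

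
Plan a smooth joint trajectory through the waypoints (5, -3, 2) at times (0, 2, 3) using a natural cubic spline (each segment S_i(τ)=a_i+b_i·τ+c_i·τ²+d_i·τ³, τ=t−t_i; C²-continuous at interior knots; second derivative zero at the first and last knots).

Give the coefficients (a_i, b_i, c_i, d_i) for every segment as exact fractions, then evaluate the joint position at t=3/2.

Δ: Δ0=-4, Δ1=5
row 1: diag=6, rhs=54; c'=1/6, d'=9
back: M1=9
M: M0=0, M1=9, M2=0
seg 0: a=5, c=M0/2=0, d=(M1−M0)/(6·2)=3/4, b=Δ0−h0·(2M0+M1)/6=-7
seg 1: a=-3, c=M1/2=9/2, d=(M2−M1)/(6·1)=-3/2, b=Δ1−h1·(2M1+M2)/6=2
t_q=3/2 → seg 0, τ=3/2; S=5+-7·τ+0·τ²+3/4·τ³=-95/32

  seg 0: a=5 b=-7 c=0 d=3/4
  seg 1: a=-3 b=2 c=9/2 d=-3/2
S(3/2) = -95/32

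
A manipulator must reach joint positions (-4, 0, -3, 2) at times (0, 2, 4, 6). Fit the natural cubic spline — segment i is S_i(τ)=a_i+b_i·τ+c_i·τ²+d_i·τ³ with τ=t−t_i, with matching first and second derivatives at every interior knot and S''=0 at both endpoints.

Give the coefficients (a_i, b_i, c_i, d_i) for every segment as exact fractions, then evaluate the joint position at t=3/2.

Δ: Δ0=2, Δ1=-3/2, Δ2=5/2
row 1: diag=8, rhs=-21; c'=1/4, d'=-21/8
row 2: denom=8−2·1/4=15/2; d'=(24−2·-21/8)/(15/2)=39/10
back: M2=39/10
back: M1=-21/8−1/4·39/10=-18/5
M: M0=0, M1=-18/5, M2=39/10, M3=0
seg 0: a=-4, c=M0/2=0, d=(M1−M0)/(6·2)=-3/10, b=Δ0−h0·(2M0+M1)/6=16/5
seg 1: a=0, c=M1/2=-9/5, d=(M2−M1)/(6·2)=5/8, b=Δ1−h1·(2M1+M2)/6=-2/5
seg 2: a=-3, c=M2/2=39/20, d=(M3−M2)/(6·2)=-13/40, b=Δ2−h2·(2M2+M3)/6=-1/10
t_q=3/2 → seg 0, τ=3/2; S=-4+16/5·τ+0·τ²+-3/10·τ³=-17/80

  seg 0: a=-4 b=16/5 c=0 d=-3/10
  seg 1: a=0 b=-2/5 c=-9/5 d=5/8
  seg 2: a=-3 b=-1/10 c=39/20 d=-13/40
S(3/2) = -17/80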